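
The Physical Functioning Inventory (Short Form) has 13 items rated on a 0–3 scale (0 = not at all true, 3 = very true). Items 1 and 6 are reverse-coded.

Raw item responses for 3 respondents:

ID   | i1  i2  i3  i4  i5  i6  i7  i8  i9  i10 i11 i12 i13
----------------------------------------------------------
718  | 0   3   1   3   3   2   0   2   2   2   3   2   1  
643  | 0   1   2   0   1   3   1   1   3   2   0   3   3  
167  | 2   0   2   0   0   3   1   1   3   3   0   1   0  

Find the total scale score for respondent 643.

Respondent 643 raw: 0, 1, 2, 0, 1, 3, 1, 1, 3, 2, 0, 3, 3.
Reverse-coded (on a 0–3 scale, reversed = 3 − raw):
  item 1: 3 − 0 = 3
  item 2: 1
  item 3: 2
  item 4: 0
  item 5: 1
  item 6: 3 − 3 = 0
  item 7: 1
  item 8: 1
  item 9: 3
  item 10: 2
  item 11: 0
  item 12: 3
  item 13: 3
Sum = 3 + 1 + 2 + 0 + 1 + 0 + 1 + 1 + 3 + 2 + 0 + 3 + 3 = 20

20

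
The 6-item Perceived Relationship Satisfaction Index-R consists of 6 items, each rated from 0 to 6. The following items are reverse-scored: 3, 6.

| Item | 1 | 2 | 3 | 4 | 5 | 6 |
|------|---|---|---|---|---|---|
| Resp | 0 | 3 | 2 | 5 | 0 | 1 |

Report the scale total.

17

Reverse-scored items use 6 − raw:
  item 3: 6 − 2 = 4
  item 6: 6 − 1 = 5
After reverse-coding: 0, 3, 4, 5, 0, 5
Total = 0 + 3 + 4 + 5 + 0 + 5 = 17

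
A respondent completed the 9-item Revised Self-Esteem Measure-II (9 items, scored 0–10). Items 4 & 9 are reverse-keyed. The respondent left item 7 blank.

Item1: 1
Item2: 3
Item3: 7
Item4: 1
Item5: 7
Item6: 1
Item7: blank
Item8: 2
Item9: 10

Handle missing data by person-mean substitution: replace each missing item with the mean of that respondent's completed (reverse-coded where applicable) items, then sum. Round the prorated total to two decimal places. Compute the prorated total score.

Reverse-coded (reverse-coded value = 10 − response):
  item 4: 10 − 1 = 9
  item 9: 10 − 10 = 0
Completed scored items (8 of 9): 1, 3, 7, 9, 7, 1, 2, 0; sum = 30.
Person mean = 30 / 8 ≈ 3.7500
Prorated total = (30 / 8) × 9 = 33.75 (to 2 dp)

33.75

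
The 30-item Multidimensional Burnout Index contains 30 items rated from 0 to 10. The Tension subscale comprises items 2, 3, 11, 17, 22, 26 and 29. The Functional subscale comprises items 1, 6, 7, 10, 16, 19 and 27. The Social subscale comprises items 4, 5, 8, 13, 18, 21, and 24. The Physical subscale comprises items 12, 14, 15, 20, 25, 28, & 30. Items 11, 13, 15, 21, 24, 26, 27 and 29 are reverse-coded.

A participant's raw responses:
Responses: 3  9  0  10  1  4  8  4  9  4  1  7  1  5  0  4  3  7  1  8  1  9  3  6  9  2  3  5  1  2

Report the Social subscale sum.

44

Social items: 4, 5, 8, 13, 18, 21, 24.
Of these, items 13, 21, and 24 are reverse-coded; reversed = (0+10) − raw = 10 − raw.
  item 4: 10
  item 5: 1
  item 8: 4
  item 13: 10 − 1 = 9
  item 18: 7
  item 21: 10 − 1 = 9
  item 24: 10 − 6 = 4
Sum = 10 + 1 + 4 + 9 + 7 + 9 + 4 = 44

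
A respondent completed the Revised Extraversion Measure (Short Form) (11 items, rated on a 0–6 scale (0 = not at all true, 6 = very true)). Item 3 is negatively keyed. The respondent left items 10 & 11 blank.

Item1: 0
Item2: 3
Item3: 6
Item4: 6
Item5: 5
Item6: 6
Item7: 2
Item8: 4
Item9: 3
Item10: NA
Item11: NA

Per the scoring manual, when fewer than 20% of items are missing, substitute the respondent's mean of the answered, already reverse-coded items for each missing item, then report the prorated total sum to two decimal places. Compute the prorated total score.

Reverse-coded (on a 0–6 scale, reversed = 6 − raw):
  item 3: 6 − 6 = 0
Completed scored items (9 of 11): 0, 3, 0, 6, 5, 6, 2, 4, 3; sum = 29.
Person mean = 29 / 9 ≈ 3.2222
Prorated total = (29 / 9) × 11 = 35.44 (to 2 dp)

35.44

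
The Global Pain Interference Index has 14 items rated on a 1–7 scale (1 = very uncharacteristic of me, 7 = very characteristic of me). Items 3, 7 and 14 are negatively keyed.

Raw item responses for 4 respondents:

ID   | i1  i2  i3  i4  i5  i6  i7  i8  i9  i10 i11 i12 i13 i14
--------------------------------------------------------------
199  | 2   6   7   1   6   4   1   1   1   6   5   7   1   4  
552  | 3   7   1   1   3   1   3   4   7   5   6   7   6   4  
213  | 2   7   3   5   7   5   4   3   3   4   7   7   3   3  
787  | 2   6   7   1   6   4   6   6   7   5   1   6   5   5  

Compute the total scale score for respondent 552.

66

Respondent 552 raw: 3, 7, 1, 1, 3, 1, 3, 4, 7, 5, 6, 7, 6, 4.
Reverse-coded (on a 1–7 scale, reversed = 8 − raw):
  item 1: 3
  item 2: 7
  item 3: 8 − 1 = 7
  item 4: 1
  item 5: 3
  item 6: 1
  item 7: 8 − 3 = 5
  item 8: 4
  item 9: 7
  item 10: 5
  item 11: 6
  item 12: 7
  item 13: 6
  item 14: 8 − 4 = 4
Sum = 3 + 7 + 7 + 1 + 3 + 1 + 5 + 4 + 7 + 5 + 6 + 7 + 6 + 4 = 66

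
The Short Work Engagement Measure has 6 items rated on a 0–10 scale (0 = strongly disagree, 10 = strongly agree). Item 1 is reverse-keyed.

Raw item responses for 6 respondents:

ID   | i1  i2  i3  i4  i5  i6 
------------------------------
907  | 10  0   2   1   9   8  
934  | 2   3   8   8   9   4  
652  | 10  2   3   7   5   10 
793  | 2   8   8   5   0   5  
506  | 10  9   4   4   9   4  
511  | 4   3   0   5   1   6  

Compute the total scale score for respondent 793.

34

Respondent 793 raw: 2, 8, 8, 5, 0, 5.
Reverse-coded (reversed = (0+10) − raw = 10 − raw):
  item 1: 10 − 2 = 8
  item 2: 8
  item 3: 8
  item 4: 5
  item 5: 0
  item 6: 5
Sum = 8 + 8 + 8 + 5 + 0 + 5 = 34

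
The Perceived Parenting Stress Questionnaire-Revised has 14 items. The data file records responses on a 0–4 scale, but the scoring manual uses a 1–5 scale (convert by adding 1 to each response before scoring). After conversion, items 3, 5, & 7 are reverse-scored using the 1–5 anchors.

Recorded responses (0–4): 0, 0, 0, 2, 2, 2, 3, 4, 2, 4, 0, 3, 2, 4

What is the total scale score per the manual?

Convert to 1–5: 1, 1, 1, 3, 3, 3, 4, 5, 3, 5, 1, 4, 3, 5
Reverse-coded (reverse-coded value = 6 − response):
  item 3: 6 − 1 = 5
  item 5: 6 − 3 = 3
  item 7: 6 − 4 = 2
Scored: 1, 1, 5, 3, 3, 3, 2, 5, 3, 5, 1, 4, 3, 5
Total = 44

44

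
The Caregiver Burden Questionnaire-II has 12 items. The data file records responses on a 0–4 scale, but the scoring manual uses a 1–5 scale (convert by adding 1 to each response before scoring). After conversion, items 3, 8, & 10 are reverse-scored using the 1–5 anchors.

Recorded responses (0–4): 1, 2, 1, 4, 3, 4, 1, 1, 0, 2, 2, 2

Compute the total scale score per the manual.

Convert to 1–5: 2, 3, 2, 5, 4, 5, 2, 2, 1, 3, 3, 3
Reverse-coded (reverse-coded value = 6 − response):
  item 3: 6 − 2 = 4
  item 8: 6 − 2 = 4
  item 10: 6 − 3 = 3
Scored: 2, 3, 4, 5, 4, 5, 2, 4, 1, 3, 3, 3
Total = 39

39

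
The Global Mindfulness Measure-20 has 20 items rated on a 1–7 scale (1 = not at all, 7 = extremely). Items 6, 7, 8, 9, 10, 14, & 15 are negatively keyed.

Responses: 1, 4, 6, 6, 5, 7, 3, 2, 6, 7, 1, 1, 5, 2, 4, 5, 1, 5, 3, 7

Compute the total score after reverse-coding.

75

Raw sum = 81. Negatively keyed items: 6, 7, 8, 9, 10, 14, 15; their raw sum = 31.
Each reversal replaces raw with 8 − raw, changing the total by 8 − 2·raw per item.
Total = 81 + 7·8 − 2·31 = 81 + 56 − 62 = 75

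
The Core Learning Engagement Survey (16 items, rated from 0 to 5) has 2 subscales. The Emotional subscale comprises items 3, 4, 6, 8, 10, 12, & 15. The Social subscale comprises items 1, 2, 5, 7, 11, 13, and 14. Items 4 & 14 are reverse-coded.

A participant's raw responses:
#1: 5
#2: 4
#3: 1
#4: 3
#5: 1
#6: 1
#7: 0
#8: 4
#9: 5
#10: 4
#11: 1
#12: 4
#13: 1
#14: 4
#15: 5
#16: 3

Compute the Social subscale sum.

13

Social items: 1, 2, 5, 7, 11, 13, 14.
Of these, item 14 is reverse-coded; on a 0–5 scale, reversed = 5 − raw.
  item 1: 5
  item 2: 4
  item 5: 1
  item 7: 0
  item 11: 1
  item 13: 1
  item 14: 5 − 4 = 1
Sum = 5 + 4 + 1 + 0 + 1 + 1 + 1 = 13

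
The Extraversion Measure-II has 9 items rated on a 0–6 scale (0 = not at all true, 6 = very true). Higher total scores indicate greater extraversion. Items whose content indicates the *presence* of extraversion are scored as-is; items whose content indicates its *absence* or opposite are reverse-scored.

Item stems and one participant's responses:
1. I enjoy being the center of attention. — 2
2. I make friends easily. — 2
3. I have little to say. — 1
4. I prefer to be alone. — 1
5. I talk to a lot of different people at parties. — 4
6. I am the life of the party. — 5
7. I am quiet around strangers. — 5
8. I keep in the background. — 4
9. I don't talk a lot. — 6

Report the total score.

26

Items 3, 4, 7, 8, 9 describe the absence/opposite of extraversion → reverse-score.
reversed = (0+6) − raw = 6 − raw.
  item 1: 2
  item 2: 2
  item 3: 6 − 1 = 5
  item 4: 6 − 1 = 5
  item 5: 4
  item 6: 5
  item 7: 6 − 5 = 1
  item 8: 6 − 4 = 2
  item 9: 6 − 6 = 0
Total = 2 + 2 + 5 + 5 + 4 + 5 + 1 + 2 + 0 = 26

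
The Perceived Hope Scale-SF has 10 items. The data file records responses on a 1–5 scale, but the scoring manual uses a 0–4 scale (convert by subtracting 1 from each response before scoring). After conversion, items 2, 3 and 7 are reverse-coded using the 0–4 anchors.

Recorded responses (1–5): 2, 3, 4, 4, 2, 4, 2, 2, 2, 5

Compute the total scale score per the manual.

20

Convert to 0–4: 1, 2, 3, 3, 1, 3, 1, 1, 1, 4
Reverse-coded (reversed = (0+4) − raw = 4 − raw):
  item 2: 4 − 2 = 2
  item 3: 4 − 3 = 1
  item 7: 4 − 1 = 3
Scored: 1, 2, 1, 3, 1, 3, 3, 1, 1, 4
Total = 20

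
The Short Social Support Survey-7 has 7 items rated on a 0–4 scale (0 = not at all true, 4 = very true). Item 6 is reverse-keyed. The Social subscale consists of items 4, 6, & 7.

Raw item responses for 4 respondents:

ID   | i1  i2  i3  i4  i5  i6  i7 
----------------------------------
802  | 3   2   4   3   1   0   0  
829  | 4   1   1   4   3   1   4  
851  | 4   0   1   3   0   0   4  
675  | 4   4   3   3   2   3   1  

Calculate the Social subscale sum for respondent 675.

5

Respondent 675 raw: 4, 4, 3, 3, 2, 3, 1.
Social items: 4, 6, 7.
Reverse-coded (on a 0–4 scale, reversed = 4 − raw):
  item 4: 3
  item 6: 4 − 3 = 1
  item 7: 1
Sum = 3 + 1 + 1 = 5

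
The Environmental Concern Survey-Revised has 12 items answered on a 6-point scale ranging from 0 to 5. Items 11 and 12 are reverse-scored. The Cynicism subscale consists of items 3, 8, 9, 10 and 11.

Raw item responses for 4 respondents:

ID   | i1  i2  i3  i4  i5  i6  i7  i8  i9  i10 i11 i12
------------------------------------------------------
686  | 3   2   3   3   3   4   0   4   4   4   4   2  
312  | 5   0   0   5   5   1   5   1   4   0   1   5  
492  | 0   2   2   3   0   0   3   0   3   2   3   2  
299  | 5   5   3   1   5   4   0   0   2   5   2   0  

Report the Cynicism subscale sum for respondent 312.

9

Respondent 312 raw: 5, 0, 0, 5, 5, 1, 5, 1, 4, 0, 1, 5.
Cynicism items: 3, 8, 9, 10, 11.
Reverse-coded (reversed = (0+5) − raw = 5 − raw):
  item 3: 0
  item 8: 1
  item 9: 4
  item 10: 0
  item 11: 5 − 1 = 4
Sum = 0 + 1 + 4 + 0 + 4 = 9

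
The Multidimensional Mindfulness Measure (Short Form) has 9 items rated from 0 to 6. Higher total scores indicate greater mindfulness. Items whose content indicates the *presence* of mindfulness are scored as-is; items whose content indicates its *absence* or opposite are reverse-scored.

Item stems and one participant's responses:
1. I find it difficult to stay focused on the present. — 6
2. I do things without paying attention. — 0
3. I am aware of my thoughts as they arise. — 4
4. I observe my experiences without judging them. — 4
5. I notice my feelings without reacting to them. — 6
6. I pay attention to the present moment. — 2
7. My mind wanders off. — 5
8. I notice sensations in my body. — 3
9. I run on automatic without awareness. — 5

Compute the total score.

Items 1, 2, 7, 9 describe the absence/opposite of mindfulness → reverse-score.
reverse-coded value = 6 − response.
  item 1: 6 − 6 = 0
  item 2: 6 − 0 = 6
  item 3: 4
  item 4: 4
  item 5: 6
  item 6: 2
  item 7: 6 − 5 = 1
  item 8: 3
  item 9: 6 − 5 = 1
Total = 0 + 6 + 4 + 4 + 6 + 2 + 1 + 3 + 1 = 27

27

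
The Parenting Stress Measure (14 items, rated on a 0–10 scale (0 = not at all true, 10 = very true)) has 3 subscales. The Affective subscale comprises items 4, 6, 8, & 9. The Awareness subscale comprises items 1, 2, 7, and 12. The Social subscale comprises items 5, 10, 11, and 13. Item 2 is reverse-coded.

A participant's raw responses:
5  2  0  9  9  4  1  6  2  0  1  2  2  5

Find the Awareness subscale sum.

16

Awareness items: 1, 2, 7, 12.
Of these, item 2 is reverse-coded; reverse-coded value = 10 − response.
  item 1: 5
  item 2: 10 − 2 = 8
  item 7: 1
  item 12: 2
Sum = 5 + 8 + 1 + 2 = 16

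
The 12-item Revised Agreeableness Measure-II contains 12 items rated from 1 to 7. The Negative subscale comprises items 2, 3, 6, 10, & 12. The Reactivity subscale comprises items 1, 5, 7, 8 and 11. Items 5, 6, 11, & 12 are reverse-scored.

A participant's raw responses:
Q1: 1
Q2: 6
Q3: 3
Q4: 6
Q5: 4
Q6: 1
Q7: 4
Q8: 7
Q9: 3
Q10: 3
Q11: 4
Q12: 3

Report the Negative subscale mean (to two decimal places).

Negative items: 2, 3, 6, 10, 12.
Of these, items 6 & 12 are reverse-scored; on a 1–7 scale, reversed = 8 − raw.
  item 2: 6
  item 3: 3
  item 6: 8 − 1 = 7
  item 10: 3
  item 12: 8 − 3 = 5
Sum = 6 + 3 + 7 + 3 + 5 = 24
Mean = 24 / 5 = 4.80

4.80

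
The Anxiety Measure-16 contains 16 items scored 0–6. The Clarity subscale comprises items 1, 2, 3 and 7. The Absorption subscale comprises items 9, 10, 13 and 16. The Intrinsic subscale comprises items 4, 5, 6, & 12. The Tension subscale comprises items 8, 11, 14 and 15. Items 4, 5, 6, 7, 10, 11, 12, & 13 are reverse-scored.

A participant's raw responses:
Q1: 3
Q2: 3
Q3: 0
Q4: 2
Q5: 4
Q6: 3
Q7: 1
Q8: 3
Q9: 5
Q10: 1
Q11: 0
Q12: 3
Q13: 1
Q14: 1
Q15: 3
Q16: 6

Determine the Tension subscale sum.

Tension items: 8, 11, 14, 15.
Of these, item 11 is reverse-scored; on a 0–6 scale, reversed = 6 − raw.
  item 8: 3
  item 11: 6 − 0 = 6
  item 14: 1
  item 15: 3
Sum = 3 + 6 + 1 + 3 = 13

13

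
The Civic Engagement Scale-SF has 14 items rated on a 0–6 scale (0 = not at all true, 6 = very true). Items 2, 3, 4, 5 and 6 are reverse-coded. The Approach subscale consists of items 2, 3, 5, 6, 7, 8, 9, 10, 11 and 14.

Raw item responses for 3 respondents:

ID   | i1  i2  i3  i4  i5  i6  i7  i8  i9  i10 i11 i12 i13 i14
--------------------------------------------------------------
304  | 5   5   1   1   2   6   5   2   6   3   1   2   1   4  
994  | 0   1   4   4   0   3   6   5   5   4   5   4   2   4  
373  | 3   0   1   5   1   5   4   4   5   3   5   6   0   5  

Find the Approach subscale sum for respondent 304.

31

Respondent 304 raw: 5, 5, 1, 1, 2, 6, 5, 2, 6, 3, 1, 2, 1, 4.
Approach items: 2, 3, 5, 6, 7, 8, 9, 10, 11, 14.
Reverse-coded (reverse-coded value = 6 − response):
  item 2: 6 − 5 = 1
  item 3: 6 − 1 = 5
  item 5: 6 − 2 = 4
  item 6: 6 − 6 = 0
  item 7: 5
  item 8: 2
  item 9: 6
  item 10: 3
  item 11: 1
  item 14: 4
Sum = 1 + 5 + 4 + 0 + 5 + 2 + 6 + 3 + 1 + 4 = 31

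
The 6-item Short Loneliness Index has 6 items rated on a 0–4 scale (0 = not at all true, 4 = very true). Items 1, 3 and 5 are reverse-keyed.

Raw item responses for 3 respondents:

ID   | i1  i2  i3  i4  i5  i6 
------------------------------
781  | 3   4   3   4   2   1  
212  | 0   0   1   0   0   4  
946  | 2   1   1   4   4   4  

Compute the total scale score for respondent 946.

Respondent 946 raw: 2, 1, 1, 4, 4, 4.
Reverse-coded (on a 0–4 scale, reversed = 4 − raw):
  item 1: 4 − 2 = 2
  item 2: 1
  item 3: 4 − 1 = 3
  item 4: 4
  item 5: 4 − 4 = 0
  item 6: 4
Sum = 2 + 1 + 3 + 4 + 0 + 4 = 14

14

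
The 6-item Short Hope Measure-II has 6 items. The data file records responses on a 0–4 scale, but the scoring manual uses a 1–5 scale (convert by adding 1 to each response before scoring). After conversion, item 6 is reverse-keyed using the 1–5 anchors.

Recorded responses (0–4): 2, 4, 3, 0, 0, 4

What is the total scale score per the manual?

15

Convert to 1–5: 3, 5, 4, 1, 1, 5
Reverse-coded (on a 1–5 scale, reversed = 6 − raw):
  item 6: 6 − 5 = 1
Scored: 3, 5, 4, 1, 1, 1
Total = 15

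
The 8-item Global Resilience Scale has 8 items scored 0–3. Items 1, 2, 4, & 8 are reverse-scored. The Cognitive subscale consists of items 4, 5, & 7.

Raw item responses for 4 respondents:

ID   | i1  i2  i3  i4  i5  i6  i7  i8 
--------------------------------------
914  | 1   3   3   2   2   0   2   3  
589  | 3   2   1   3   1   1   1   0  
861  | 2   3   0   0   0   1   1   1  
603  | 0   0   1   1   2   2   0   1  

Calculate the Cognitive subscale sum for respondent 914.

Respondent 914 raw: 1, 3, 3, 2, 2, 0, 2, 3.
Cognitive items: 4, 5, 7.
Reverse-coded (on a 0–3 scale, reversed = 3 − raw):
  item 4: 3 − 2 = 1
  item 5: 2
  item 7: 2
Sum = 1 + 2 + 2 = 5

5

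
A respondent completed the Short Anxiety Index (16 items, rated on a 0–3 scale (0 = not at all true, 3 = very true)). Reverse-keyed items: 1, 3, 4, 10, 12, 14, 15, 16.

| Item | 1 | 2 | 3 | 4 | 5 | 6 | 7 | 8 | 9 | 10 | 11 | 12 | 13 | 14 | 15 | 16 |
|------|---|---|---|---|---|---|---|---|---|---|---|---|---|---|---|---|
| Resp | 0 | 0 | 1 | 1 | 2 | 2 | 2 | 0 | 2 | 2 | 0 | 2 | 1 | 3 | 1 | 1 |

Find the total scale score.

Apply reverse scoring (reversed = (0+3) − raw = 3 − raw):
  item 1: 3 − 0 = 3
  item 3: 3 − 1 = 2
  item 4: 3 − 1 = 2
  item 10: 3 − 2 = 1
  item 12: 3 − 2 = 1
  item 14: 3 − 3 = 0
  item 15: 3 − 1 = 2
  item 16: 3 − 1 = 2
Scored responses: 3, 0, 2, 2, 2, 2, 2, 0, 2, 1, 0, 1, 1, 0, 2, 2
Total = 3 + 0 + 2 + 2 + 2 + 2 + 2 + 0 + 2 + 1 + 0 + 1 + 1 + 0 + 2 + 2 = 22

22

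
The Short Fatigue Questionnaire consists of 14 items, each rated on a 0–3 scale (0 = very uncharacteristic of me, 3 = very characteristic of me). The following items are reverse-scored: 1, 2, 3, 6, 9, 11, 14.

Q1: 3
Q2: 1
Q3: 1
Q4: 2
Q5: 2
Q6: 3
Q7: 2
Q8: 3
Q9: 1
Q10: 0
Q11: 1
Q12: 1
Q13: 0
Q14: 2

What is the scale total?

19

Apply reverse scoring (on a 0–3 scale, reversed = 3 − raw):
  item 1: 3 − 3 = 0
  item 2: 3 − 1 = 2
  item 3: 3 − 1 = 2
  item 6: 3 − 3 = 0
  item 9: 3 − 1 = 2
  item 11: 3 − 1 = 2
  item 14: 3 − 2 = 1
Scored items: 0, 2, 2, 2, 2, 0, 2, 3, 2, 0, 2, 1, 0, 1
Total = 0 + 2 + 2 + 2 + 2 + 0 + 2 + 3 + 2 + 0 + 2 + 1 + 0 + 1 = 19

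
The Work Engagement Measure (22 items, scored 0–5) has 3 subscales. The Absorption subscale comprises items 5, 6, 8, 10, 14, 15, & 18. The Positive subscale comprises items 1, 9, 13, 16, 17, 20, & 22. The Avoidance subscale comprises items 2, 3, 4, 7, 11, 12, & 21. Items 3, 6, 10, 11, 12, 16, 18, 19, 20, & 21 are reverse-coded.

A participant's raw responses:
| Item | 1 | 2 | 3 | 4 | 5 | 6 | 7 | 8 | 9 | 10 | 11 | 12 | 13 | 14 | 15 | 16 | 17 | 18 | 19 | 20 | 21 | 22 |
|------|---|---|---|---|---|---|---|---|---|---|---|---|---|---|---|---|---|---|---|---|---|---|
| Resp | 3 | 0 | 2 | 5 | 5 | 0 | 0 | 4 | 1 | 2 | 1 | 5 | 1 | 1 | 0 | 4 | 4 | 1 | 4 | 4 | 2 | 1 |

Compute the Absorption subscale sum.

22

Absorption items: 5, 6, 8, 10, 14, 15, 18.
Of these, items 6, 10 and 18 are reverse-coded; reverse-coded value = 5 − response.
  item 5: 5
  item 6: 5 − 0 = 5
  item 8: 4
  item 10: 5 − 2 = 3
  item 14: 1
  item 15: 0
  item 18: 5 − 1 = 4
Sum = 5 + 5 + 4 + 3 + 1 + 0 + 4 = 22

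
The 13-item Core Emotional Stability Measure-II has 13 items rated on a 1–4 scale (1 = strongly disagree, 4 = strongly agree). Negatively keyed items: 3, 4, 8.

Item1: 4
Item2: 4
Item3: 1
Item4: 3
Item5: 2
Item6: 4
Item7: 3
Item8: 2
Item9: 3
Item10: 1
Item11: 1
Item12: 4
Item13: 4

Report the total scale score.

Negatively keyed items use 5 − raw:
  item 3: 5 − 1 = 4
  item 4: 5 − 3 = 2
  item 8: 5 − 2 = 3
Scored responses: 4, 4, 4, 2, 2, 4, 3, 3, 3, 1, 1, 4, 4
Total = 4 + 4 + 4 + 2 + 2 + 4 + 3 + 3 + 3 + 1 + 1 + 4 + 4 = 39

39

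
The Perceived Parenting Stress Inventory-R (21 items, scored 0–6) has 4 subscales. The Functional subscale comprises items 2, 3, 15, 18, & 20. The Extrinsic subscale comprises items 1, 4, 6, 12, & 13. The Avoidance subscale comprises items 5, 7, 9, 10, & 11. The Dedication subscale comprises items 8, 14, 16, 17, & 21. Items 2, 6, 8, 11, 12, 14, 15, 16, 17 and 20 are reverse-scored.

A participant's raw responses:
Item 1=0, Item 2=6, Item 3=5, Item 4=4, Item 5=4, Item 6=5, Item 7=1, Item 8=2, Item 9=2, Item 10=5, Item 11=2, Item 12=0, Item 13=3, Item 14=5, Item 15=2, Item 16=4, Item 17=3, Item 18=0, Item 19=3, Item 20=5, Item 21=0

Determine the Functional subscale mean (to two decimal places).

Functional items: 2, 3, 15, 18, 20.
Of these, items 2, 15, & 20 are reverse-scored; reverse-coded value = 6 − response.
  item 2: 6 − 6 = 0
  item 3: 5
  item 15: 6 − 2 = 4
  item 18: 0
  item 20: 6 − 5 = 1
Sum = 0 + 5 + 4 + 0 + 1 = 10
Mean = 10 / 5 = 2.00

2.00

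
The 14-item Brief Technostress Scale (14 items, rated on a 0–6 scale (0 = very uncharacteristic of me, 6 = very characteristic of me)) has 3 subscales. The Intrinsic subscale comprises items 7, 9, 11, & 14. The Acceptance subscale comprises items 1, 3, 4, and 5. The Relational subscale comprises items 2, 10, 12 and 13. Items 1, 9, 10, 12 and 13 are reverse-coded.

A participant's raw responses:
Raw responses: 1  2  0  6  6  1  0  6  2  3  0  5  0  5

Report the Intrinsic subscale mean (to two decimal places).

2.25

Intrinsic items: 7, 9, 11, 14.
Of these, item 9 is reverse-coded; on a 0–6 scale, reversed = 6 − raw.
  item 7: 0
  item 9: 6 − 2 = 4
  item 11: 0
  item 14: 5
Sum = 0 + 4 + 0 + 5 = 9
Mean = 9 / 4 = 2.25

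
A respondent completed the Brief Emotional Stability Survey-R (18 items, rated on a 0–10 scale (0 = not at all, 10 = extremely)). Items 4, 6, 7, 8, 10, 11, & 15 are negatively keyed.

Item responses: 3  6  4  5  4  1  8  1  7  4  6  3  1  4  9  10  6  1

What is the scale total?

85

Apply reverse scoring (reversed = (0+10) − raw = 10 − raw):
  item 4: 10 − 5 = 5
  item 6: 10 − 1 = 9
  item 7: 10 − 8 = 2
  item 8: 10 − 1 = 9
  item 10: 10 − 4 = 6
  item 11: 10 − 6 = 4
  item 15: 10 − 9 = 1
Scored items: 3, 6, 4, 5, 4, 9, 2, 9, 7, 6, 4, 3, 1, 4, 1, 10, 6, 1
Total = 3 + 6 + 4 + 5 + 4 + 9 + 2 + 9 + 7 + 6 + 4 + 3 + 1 + 4 + 1 + 10 + 6 + 1 = 85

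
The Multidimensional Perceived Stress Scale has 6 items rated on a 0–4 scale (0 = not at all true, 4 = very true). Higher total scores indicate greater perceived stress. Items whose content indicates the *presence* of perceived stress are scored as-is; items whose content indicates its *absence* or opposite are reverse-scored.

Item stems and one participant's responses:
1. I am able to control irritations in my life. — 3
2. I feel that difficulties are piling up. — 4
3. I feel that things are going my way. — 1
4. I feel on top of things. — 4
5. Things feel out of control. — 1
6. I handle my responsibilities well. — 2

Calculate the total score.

Items 1, 3, 4, 6 describe the absence/opposite of perceived stress → reverse-score.
reverse-coded value = 4 − response.
  item 1: 4 − 3 = 1
  item 2: 4
  item 3: 4 − 1 = 3
  item 4: 4 − 4 = 0
  item 5: 1
  item 6: 4 − 2 = 2
Total = 1 + 4 + 3 + 0 + 1 + 2 = 11

11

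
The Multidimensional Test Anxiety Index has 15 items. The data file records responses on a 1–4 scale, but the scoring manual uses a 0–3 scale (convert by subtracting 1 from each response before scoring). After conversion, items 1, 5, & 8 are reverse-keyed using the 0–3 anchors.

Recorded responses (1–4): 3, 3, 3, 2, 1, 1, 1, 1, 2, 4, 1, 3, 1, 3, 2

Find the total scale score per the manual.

Convert to 0–3: 2, 2, 2, 1, 0, 0, 0, 0, 1, 3, 0, 2, 0, 2, 1
Reverse-coded (reverse-coded value = 3 − response):
  item 1: 3 − 2 = 1
  item 5: 3 − 0 = 3
  item 8: 3 − 0 = 3
Scored: 1, 2, 2, 1, 3, 0, 0, 3, 1, 3, 0, 2, 0, 2, 1
Total = 21

21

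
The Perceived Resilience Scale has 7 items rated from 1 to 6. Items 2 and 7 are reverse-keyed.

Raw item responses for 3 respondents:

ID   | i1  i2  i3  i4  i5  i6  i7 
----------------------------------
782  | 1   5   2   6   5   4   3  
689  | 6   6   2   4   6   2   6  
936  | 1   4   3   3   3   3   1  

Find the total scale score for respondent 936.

22

Respondent 936 raw: 1, 4, 3, 3, 3, 3, 1.
Reverse-coded (reversed = (1+6) − raw = 7 − raw):
  item 1: 1
  item 2: 7 − 4 = 3
  item 3: 3
  item 4: 3
  item 5: 3
  item 6: 3
  item 7: 7 − 1 = 6
Sum = 1 + 3 + 3 + 3 + 3 + 3 + 6 = 22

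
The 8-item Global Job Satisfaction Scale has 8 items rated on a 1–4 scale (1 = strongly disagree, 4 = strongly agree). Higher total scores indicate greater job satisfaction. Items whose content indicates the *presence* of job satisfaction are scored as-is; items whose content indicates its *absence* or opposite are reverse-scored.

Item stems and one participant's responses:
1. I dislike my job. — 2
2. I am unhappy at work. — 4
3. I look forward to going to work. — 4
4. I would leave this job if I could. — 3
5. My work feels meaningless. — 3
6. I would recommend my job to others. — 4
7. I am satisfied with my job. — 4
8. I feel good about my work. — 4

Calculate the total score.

24

Items 1, 2, 4, 5 describe the absence/opposite of job satisfaction → reverse-score.
reversed = (1+4) − raw = 5 − raw.
  item 1: 5 − 2 = 3
  item 2: 5 − 4 = 1
  item 3: 4
  item 4: 5 − 3 = 2
  item 5: 5 − 3 = 2
  item 6: 4
  item 7: 4
  item 8: 4
Total = 3 + 1 + 4 + 2 + 2 + 4 + 4 + 4 = 24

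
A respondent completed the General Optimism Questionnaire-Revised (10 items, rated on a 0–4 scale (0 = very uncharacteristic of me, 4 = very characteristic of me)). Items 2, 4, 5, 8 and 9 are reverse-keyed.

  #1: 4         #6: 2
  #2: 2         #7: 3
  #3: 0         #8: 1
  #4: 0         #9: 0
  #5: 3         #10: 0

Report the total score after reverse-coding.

23

Reversing items 2, 4, 5, 8, & 9 with 4 − raw:
Total = 4 + (4−2) + 0 + (4−0) + (4−3) + 2 + 3 + (4−1) + (4−0) + 0
      = 4 + 2 + 0 + 4 + 1 + 2 + 3 + 3 + 4 + 0 = 23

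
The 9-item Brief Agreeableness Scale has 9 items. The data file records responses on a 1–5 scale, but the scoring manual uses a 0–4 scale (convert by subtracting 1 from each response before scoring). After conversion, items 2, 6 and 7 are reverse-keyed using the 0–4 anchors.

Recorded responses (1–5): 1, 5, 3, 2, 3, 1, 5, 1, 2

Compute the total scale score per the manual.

Convert to 0–4: 0, 4, 2, 1, 2, 0, 4, 0, 1
Reverse-coded (reversed = (0+4) − raw = 4 − raw):
  item 2: 4 − 4 = 0
  item 6: 4 − 0 = 4
  item 7: 4 − 4 = 0
Scored: 0, 0, 2, 1, 2, 4, 0, 0, 1
Total = 10

10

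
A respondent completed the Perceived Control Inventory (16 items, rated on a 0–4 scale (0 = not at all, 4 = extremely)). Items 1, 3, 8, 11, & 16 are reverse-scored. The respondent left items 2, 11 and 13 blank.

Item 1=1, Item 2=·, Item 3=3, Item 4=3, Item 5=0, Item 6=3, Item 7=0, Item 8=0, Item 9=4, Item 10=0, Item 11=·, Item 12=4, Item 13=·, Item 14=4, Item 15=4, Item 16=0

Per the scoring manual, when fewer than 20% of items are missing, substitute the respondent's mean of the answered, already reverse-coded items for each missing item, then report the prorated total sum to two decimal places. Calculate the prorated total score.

41.85

Reverse-coded (on a 0–4 scale, reversed = 4 − raw):
  item 1: 4 − 1 = 3
  item 3: 4 − 3 = 1
  item 8: 4 − 0 = 4
  item 16: 4 − 0 = 4
Completed scored items (13 of 16): 3, 1, 3, 0, 3, 0, 4, 4, 0, 4, 4, 4, 4; sum = 34.
Person mean = 34 / 13 ≈ 2.6154
Prorated total = (34 / 13) × 16 = 41.85 (to 2 dp)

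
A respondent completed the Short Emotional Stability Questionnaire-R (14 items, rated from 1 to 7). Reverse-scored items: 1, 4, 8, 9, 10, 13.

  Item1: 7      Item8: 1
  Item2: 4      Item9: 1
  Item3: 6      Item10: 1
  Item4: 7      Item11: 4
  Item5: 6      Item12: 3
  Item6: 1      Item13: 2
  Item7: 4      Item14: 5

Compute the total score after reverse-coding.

62

Raw sum = 52. Reverse-scored items: 1, 4, 8, 9, 10, 13; their raw sum = 19.
Each reversal replaces raw with 8 − raw, changing the total by 8 − 2·raw per item.
Total = 52 + 6·8 − 2·19 = 52 + 48 − 38 = 62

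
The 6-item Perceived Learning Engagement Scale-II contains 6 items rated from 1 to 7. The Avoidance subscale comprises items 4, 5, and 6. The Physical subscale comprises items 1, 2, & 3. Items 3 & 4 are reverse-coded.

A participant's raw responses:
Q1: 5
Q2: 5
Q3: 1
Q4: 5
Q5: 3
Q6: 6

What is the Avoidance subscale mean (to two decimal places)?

Avoidance items: 4, 5, 6.
Of these, item 4 is reverse-coded; reversed = (1+7) − raw = 8 − raw.
  item 4: 8 − 5 = 3
  item 5: 3
  item 6: 6
Sum = 3 + 3 + 6 = 12
Mean = 12 / 3 = 4.00

4.00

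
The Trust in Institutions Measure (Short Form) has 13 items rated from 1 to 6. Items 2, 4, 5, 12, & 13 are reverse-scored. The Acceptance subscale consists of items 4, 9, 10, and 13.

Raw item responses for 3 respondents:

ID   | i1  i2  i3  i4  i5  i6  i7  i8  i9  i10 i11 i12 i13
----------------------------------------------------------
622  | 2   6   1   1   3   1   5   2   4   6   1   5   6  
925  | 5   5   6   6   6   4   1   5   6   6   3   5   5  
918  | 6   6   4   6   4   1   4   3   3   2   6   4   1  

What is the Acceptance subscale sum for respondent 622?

17

Respondent 622 raw: 2, 6, 1, 1, 3, 1, 5, 2, 4, 6, 1, 5, 6.
Acceptance items: 4, 9, 10, 13.
Reverse-coded (reversed = (1+6) − raw = 7 − raw):
  item 4: 7 − 1 = 6
  item 9: 4
  item 10: 6
  item 13: 7 − 6 = 1
Sum = 6 + 4 + 6 + 1 = 17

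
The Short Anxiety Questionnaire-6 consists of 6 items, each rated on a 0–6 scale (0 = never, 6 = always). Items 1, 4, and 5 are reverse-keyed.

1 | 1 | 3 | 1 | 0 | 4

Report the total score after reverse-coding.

Reverse-coded items (reverse-coded value = 6 − response):
  item 1: 6 − 1 = 5
  item 4: 6 − 1 = 5
  item 5: 6 − 0 = 6
After reverse-coding: 5, 1, 3, 5, 6, 4
Total = 5 + 1 + 3 + 5 + 6 + 4 = 24

24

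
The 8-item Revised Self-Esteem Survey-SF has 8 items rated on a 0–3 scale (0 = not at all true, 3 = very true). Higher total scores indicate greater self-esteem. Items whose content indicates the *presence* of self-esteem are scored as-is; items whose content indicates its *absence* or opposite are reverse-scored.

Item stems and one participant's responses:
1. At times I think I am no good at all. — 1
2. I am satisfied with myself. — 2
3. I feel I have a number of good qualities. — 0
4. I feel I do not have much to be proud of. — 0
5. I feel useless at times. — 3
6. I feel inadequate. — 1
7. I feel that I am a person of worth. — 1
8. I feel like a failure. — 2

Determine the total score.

11

Items 1, 4, 5, 6, 8 describe the absence/opposite of self-esteem → reverse-score.
reversed = (0+3) − raw = 3 − raw.
  item 1: 3 − 1 = 2
  item 2: 2
  item 3: 0
  item 4: 3 − 0 = 3
  item 5: 3 − 3 = 0
  item 6: 3 − 1 = 2
  item 7: 1
  item 8: 3 − 2 = 1
Total = 2 + 2 + 0 + 3 + 0 + 2 + 1 + 1 = 11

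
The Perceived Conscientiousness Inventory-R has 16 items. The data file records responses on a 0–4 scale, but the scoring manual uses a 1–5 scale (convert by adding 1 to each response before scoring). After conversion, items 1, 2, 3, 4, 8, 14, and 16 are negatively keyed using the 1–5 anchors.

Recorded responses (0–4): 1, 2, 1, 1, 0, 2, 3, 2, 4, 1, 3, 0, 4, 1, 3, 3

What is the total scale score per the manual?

53

Convert to 1–5: 2, 3, 2, 2, 1, 3, 4, 3, 5, 2, 4, 1, 5, 2, 4, 4
Reverse-coded (on a 1–5 scale, reversed = 6 − raw):
  item 1: 6 − 2 = 4
  item 2: 6 − 3 = 3
  item 3: 6 − 2 = 4
  item 4: 6 − 2 = 4
  item 8: 6 − 3 = 3
  item 14: 6 − 2 = 4
  item 16: 6 − 4 = 2
Scored: 4, 3, 4, 4, 1, 3, 4, 3, 5, 2, 4, 1, 5, 4, 4, 2
Total = 53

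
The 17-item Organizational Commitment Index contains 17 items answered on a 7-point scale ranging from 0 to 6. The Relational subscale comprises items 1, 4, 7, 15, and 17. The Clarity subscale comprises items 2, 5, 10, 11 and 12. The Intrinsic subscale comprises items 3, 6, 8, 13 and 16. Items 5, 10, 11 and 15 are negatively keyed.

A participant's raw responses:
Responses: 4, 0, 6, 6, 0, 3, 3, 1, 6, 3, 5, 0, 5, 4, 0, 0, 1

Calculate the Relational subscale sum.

Relational items: 1, 4, 7, 15, 17.
Of these, item 15 is negatively keyed; reverse-coded value = 6 − response.
  item 1: 4
  item 4: 6
  item 7: 3
  item 15: 6 − 0 = 6
  item 17: 1
Sum = 4 + 6 + 3 + 6 + 1 = 20

20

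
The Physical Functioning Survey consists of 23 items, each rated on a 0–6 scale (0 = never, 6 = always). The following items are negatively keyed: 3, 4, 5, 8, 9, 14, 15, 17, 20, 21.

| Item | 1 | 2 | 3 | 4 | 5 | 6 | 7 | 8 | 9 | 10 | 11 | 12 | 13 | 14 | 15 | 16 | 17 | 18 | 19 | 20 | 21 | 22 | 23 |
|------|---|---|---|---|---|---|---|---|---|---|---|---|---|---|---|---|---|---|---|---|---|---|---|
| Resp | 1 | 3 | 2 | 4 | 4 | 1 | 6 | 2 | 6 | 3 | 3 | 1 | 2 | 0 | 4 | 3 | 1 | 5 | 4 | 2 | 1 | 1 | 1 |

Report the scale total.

Reversing items 3, 4, 5, 8, 9, 14, 15, 17, 20, & 21 with 6 − raw:
Total = 1 + 3 + (6−2) + (6−4) + (6−4) + 1 + 6 + (6−2) + (6−6) + 3 + 3 + 1 + 2 + (6−0) + (6−4) + 3 + (6−1) + 5 + 4 + (6−2) + (6−1) + 1 + 1
      = 1 + 3 + 4 + 2 + 2 + 1 + 6 + 4 + 0 + 3 + 3 + 1 + 2 + 6 + 2 + 3 + 5 + 5 + 4 + 4 + 5 + 1 + 1 = 68

68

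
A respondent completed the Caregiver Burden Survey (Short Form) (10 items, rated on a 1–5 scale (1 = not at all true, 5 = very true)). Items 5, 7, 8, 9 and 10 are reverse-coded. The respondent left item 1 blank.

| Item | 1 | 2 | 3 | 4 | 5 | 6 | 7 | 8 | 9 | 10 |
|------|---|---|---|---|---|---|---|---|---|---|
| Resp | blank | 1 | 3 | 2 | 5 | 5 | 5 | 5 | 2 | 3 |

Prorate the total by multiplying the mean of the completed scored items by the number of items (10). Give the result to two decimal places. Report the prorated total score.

Reverse-coded (reverse-coded value = 6 − response):
  item 5: 6 − 5 = 1
  item 7: 6 − 5 = 1
  item 8: 6 − 5 = 1
  item 9: 6 − 2 = 4
  item 10: 6 − 3 = 3
Completed scored items (9 of 10): 1, 3, 2, 1, 5, 1, 1, 4, 3; sum = 21.
Person mean = 21 / 9 ≈ 2.3333
Prorated total = (21 / 9) × 10 = 23.33 (to 2 dp)

23.33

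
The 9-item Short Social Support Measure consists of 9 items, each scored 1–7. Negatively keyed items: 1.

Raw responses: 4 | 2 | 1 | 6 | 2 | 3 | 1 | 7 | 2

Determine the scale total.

28

Raw sum = 28. Negatively keyed items: 1; their raw sum = 4.
Each reversal replaces raw with 8 − raw, changing the total by 8 − 2·raw per item.
Total = 28 + 1·8 − 2·4 = 28 + 8 − 8 = 28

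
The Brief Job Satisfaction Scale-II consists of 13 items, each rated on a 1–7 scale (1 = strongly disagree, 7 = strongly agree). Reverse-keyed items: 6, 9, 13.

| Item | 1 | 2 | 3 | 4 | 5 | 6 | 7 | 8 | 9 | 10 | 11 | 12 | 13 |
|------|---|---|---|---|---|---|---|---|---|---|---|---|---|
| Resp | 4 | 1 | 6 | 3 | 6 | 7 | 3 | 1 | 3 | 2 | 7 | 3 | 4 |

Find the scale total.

46

Raw sum = 50. Reverse-keyed items: 6, 9, 13; their raw sum = 14.
Each reversal replaces raw with 8 − raw, changing the total by 8 − 2·raw per item.
Total = 50 + 3·8 − 2·14 = 50 + 24 − 28 = 46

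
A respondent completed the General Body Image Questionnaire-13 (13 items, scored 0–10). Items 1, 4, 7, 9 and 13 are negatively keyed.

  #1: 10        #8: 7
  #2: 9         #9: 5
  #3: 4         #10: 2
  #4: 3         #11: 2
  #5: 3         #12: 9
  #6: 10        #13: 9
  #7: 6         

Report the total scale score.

63

Reversing items 1, 4, 7, 9, and 13 with 10 − raw:
Total = (10−10) + 9 + 4 + (10−3) + 3 + 10 + (10−6) + 7 + (10−5) + 2 + 2 + 9 + (10−9)
      = 0 + 9 + 4 + 7 + 3 + 10 + 4 + 7 + 5 + 2 + 2 + 9 + 1 = 63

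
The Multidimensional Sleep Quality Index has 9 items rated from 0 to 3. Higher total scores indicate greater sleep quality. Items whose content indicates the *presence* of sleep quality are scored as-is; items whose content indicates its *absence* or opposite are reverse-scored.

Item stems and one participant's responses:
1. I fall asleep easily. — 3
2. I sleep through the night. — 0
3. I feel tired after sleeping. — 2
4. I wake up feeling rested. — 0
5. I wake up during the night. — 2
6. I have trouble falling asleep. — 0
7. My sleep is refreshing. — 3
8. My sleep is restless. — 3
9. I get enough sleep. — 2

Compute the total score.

13

Items 3, 5, 6, 8 describe the absence/opposite of sleep quality → reverse-score.
on a 0–3 scale, reversed = 3 − raw.
  item 1: 3
  item 2: 0
  item 3: 3 − 2 = 1
  item 4: 0
  item 5: 3 − 2 = 1
  item 6: 3 − 0 = 3
  item 7: 3
  item 8: 3 − 3 = 0
  item 9: 2
Total = 3 + 0 + 1 + 0 + 1 + 3 + 3 + 0 + 2 = 13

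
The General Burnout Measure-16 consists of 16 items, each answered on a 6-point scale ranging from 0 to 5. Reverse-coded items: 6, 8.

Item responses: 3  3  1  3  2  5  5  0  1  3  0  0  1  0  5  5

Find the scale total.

37

Reverse-coded items (reversed = (0+5) − raw = 5 − raw):
  item 6: 5 − 5 = 0
  item 8: 5 − 0 = 5
Scored responses: 3, 3, 1, 3, 2, 0, 5, 5, 1, 3, 0, 0, 1, 0, 5, 5
Total = 3 + 3 + 1 + 3 + 2 + 0 + 5 + 5 + 1 + 3 + 0 + 0 + 1 + 0 + 5 + 5 = 37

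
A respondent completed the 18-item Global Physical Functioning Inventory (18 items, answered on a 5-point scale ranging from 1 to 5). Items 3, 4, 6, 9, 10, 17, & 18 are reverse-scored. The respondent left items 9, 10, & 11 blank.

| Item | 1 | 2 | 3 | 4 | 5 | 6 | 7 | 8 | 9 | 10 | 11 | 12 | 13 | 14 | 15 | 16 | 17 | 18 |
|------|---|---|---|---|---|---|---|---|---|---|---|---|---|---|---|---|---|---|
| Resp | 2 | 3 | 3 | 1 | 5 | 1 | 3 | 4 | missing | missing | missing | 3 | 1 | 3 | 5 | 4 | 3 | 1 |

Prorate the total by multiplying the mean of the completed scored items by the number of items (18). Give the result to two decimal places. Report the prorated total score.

64.80

Reverse-coded (reverse-coded value = 6 − response):
  item 3: 6 − 3 = 3
  item 4: 6 − 1 = 5
  item 6: 6 − 1 = 5
  item 17: 6 − 3 = 3
  item 18: 6 − 1 = 5
Completed scored items (15 of 18): 2, 3, 3, 5, 5, 5, 3, 4, 3, 1, 3, 5, 4, 3, 5; sum = 54.
Person mean = 54 / 15 ≈ 3.6000
Prorated total = (54 / 15) × 18 = 64.80 (to 2 dp)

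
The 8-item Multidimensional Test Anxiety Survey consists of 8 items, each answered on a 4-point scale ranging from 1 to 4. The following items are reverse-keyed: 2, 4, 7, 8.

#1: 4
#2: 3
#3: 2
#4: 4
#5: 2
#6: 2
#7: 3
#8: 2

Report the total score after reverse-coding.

18

Reverse-coded items (on a 1–4 scale, reversed = 5 − raw):
  item 2: 5 − 3 = 2
  item 4: 5 − 4 = 1
  item 7: 5 − 3 = 2
  item 8: 5 − 2 = 3
After reverse-coding: 4, 2, 2, 1, 2, 2, 2, 3
Total = 4 + 2 + 2 + 1 + 2 + 2 + 2 + 3 = 18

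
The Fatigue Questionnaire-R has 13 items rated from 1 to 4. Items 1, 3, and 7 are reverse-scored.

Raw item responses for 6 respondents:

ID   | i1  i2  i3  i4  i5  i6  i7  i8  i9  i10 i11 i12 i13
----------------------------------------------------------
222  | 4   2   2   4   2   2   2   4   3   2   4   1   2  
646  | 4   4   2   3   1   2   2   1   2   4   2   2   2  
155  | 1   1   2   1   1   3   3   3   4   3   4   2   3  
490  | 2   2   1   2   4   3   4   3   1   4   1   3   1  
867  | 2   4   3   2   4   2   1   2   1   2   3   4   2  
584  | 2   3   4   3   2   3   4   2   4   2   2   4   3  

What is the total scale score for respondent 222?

Respondent 222 raw: 4, 2, 2, 4, 2, 2, 2, 4, 3, 2, 4, 1, 2.
Reverse-coded (reverse-coded value = 5 − response):
  item 1: 5 − 4 = 1
  item 2: 2
  item 3: 5 − 2 = 3
  item 4: 4
  item 5: 2
  item 6: 2
  item 7: 5 − 2 = 3
  item 8: 4
  item 9: 3
  item 10: 2
  item 11: 4
  item 12: 1
  item 13: 2
Sum = 1 + 2 + 3 + 4 + 2 + 2 + 3 + 4 + 3 + 2 + 4 + 1 + 2 = 33

33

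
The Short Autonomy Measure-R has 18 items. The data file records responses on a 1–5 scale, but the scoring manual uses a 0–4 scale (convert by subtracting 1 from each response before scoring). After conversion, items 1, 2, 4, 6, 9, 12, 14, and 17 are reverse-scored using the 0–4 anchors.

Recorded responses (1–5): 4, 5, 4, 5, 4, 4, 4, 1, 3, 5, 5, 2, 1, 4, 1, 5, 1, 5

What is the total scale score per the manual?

37

Convert to 0–4: 3, 4, 3, 4, 3, 3, 3, 0, 2, 4, 4, 1, 0, 3, 0, 4, 0, 4
Reverse-coded (reverse-coded value = 4 − response):
  item 1: 4 − 3 = 1
  item 2: 4 − 4 = 0
  item 4: 4 − 4 = 0
  item 6: 4 − 3 = 1
  item 9: 4 − 2 = 2
  item 12: 4 − 1 = 3
  item 14: 4 − 3 = 1
  item 17: 4 − 0 = 4
Scored: 1, 0, 3, 0, 3, 1, 3, 0, 2, 4, 4, 3, 0, 1, 0, 4, 4, 4
Total = 37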